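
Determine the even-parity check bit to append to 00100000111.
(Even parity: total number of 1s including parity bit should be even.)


Number of 1s in data: 4
Parity bit: 0

0


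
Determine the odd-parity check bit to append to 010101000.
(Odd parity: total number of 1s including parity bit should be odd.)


Number of 1s in data: 3
Parity bit: 0

0


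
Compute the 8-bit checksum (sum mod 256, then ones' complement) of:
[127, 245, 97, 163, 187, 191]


Sum = 1010 mod 256 = 242
Complement = 13

13


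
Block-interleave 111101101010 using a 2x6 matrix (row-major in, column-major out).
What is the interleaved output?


Matrix:
  111101
  101010
Read columns: 111011100110

111011100110


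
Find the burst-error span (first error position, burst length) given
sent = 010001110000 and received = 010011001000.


XOR: 000010111000

Burst at position 4, length 5


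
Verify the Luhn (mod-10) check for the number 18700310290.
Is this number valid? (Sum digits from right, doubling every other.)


Luhn sum = 33
33 mod 10 = 3

Invalid (Luhn sum mod 10 = 3)


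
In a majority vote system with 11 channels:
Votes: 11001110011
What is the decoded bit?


Ones: 7 out of 11
Threshold: 6

1 (7/11 voted 1)


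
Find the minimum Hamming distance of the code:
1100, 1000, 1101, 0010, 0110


Comparing all pairs, minimum distance: 1
Can detect 0 errors, correct 0 errors

1


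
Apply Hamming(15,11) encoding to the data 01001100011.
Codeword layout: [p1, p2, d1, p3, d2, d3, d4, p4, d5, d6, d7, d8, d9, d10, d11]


Parity bits: p1=1, p2=1, p3=1, p4=0

110110001100011


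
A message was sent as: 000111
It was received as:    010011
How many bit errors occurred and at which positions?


XOR: 010100

2 error(s) at position(s): 1, 3


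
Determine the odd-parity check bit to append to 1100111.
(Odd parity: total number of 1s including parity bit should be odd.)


Number of 1s in data: 5
Parity bit: 0

0


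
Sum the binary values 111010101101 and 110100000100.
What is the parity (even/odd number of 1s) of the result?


111010101101 = 3757
110100000100 = 3332
Sum = 7089 = 1101110110001
1s count = 8

even parity (8 ones in 1101110110001)


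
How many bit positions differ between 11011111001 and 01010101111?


XOR: 10001010110
Count of 1s: 5

5


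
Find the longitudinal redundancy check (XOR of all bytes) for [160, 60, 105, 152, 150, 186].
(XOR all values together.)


XOR chain: 160 ^ 60 ^ 105 ^ 152 ^ 150 ^ 186 = 65

65


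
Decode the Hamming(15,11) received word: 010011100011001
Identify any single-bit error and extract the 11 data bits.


Syndrome = 14: error at position 14

Data: 01110011011 (corrected bit 14)


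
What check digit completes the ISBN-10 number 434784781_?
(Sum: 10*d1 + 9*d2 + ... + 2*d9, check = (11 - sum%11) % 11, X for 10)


Weighted sum: 270
270 mod 11 = 6

Check digit: 5


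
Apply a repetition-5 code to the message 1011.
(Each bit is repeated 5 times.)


Each bit -> 5 copies

11111000001111111111


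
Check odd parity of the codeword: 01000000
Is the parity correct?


Number of 1s: 1

Yes, parity is correct (1 ones)


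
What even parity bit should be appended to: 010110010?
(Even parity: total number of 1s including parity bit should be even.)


Number of 1s in data: 4
Parity bit: 0

0


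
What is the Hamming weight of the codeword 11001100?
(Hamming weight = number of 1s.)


Counting 1s in 11001100

4


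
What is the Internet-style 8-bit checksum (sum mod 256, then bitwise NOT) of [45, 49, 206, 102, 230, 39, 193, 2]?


Sum = 866 mod 256 = 98
Complement = 157

157


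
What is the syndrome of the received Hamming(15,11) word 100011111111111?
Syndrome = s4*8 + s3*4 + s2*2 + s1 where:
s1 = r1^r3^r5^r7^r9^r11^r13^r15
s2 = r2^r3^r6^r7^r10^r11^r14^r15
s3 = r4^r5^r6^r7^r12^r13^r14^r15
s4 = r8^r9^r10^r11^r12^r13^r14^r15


s1=1, s2=0, s3=1, s4=0

Syndrome = 5 (error at position 5)


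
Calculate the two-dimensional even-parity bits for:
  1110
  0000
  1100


Row parities: 100
Column parities: 0010

Row P: 100, Col P: 0010, Corner: 1


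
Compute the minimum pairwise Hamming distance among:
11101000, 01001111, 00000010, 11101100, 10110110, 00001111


Comparing all pairs, minimum distance: 1
Can detect 0 errors, correct 0 errors

1


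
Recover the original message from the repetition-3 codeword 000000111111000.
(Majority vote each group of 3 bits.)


Groups: 000, 000, 111, 111, 000
Majority votes: 00110

00110


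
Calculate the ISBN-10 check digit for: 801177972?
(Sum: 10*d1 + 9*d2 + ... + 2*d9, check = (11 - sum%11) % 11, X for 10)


Weighted sum: 233
233 mod 11 = 2

Check digit: 9


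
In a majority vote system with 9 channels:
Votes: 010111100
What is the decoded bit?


Ones: 5 out of 9
Threshold: 5

1 (5/9 voted 1)


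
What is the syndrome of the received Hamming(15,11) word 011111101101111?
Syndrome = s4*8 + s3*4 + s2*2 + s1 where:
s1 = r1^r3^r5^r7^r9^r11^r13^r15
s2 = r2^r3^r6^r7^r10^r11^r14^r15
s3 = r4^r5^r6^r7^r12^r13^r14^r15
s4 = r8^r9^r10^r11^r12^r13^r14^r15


s1=0, s2=1, s3=0, s4=0

Syndrome = 2 (error at position 2)


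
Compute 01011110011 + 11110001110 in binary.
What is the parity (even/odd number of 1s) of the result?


01011110011 = 755
11110001110 = 1934
Sum = 2689 = 101010000001
1s count = 4

even parity (4 ones in 101010000001)


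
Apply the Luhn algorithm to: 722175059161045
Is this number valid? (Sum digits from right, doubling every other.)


Luhn sum = 56
56 mod 10 = 6

Invalid (Luhn sum mod 10 = 6)


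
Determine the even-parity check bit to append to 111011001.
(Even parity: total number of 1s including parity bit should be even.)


Number of 1s in data: 6
Parity bit: 0

0


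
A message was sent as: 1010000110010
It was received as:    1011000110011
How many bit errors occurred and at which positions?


XOR: 0001000000001

2 error(s) at position(s): 3, 12


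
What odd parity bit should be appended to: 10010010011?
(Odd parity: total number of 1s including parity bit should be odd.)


Number of 1s in data: 5
Parity bit: 0

0


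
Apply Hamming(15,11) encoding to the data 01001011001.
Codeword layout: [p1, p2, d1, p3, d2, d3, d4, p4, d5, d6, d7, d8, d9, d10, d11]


Parity bits: p1=0, p2=0, p3=1, p4=0

000110001011001


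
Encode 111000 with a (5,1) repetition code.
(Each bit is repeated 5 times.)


Each bit -> 5 copies

111111111111111000000000000000


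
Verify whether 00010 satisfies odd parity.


Number of 1s: 1

Yes, parity is correct (1 ones)


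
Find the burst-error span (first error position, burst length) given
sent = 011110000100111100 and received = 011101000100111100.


XOR: 000011000000000000

Burst at position 4, length 2


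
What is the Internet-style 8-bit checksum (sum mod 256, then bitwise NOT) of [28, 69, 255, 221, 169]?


Sum = 742 mod 256 = 230
Complement = 25

25


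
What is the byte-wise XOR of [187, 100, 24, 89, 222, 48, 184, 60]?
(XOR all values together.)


XOR chain: 187 ^ 100 ^ 24 ^ 89 ^ 222 ^ 48 ^ 184 ^ 60 = 244

244


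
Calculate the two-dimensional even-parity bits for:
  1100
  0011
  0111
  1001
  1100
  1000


Row parities: 001001
Column parities: 0101

Row P: 001001, Col P: 0101, Corner: 0


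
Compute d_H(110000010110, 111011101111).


XOR: 001011111001
Count of 1s: 7

7


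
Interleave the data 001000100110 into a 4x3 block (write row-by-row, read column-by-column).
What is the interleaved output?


Matrix:
  001
  000
  100
  110
Read columns: 001100011000

001100011000


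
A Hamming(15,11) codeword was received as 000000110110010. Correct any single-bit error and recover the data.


Syndrome = 0: no error detected

Data: 00010110010 (no errors)


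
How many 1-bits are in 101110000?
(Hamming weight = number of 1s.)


Counting 1s in 101110000

4


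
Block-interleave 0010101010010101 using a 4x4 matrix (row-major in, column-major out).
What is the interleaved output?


Matrix:
  0010
  1010
  1001
  0101
Read columns: 0110000111000011

0110000111000011


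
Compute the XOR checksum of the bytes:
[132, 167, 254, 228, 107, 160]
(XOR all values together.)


XOR chain: 132 ^ 167 ^ 254 ^ 228 ^ 107 ^ 160 = 242

242


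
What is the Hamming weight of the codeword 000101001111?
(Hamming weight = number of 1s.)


Counting 1s in 000101001111

6


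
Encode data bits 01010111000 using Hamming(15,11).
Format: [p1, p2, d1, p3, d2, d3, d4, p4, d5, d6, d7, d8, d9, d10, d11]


Parity bits: p1=1, p2=1, p3=1, p4=1

110110110111000


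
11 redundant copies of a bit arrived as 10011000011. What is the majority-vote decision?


Ones: 5 out of 11
Threshold: 6

0 (5/11 voted 1)


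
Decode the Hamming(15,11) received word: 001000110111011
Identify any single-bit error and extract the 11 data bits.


Syndrome = 0: no error detected

Data: 10010111011 (no errors)


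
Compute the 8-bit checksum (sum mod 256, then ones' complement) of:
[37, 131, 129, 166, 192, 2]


Sum = 657 mod 256 = 145
Complement = 110

110


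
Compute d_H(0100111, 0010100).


XOR: 0110011
Count of 1s: 4

4


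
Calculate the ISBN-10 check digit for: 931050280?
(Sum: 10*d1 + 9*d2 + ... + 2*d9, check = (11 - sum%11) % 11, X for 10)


Weighted sum: 187
187 mod 11 = 0

Check digit: 0


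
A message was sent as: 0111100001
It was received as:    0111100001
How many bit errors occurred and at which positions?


XOR: 0000000000

0 errors (received matches sent)


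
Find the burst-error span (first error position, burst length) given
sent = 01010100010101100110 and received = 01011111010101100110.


XOR: 00001011000000000000

Burst at position 4, length 4


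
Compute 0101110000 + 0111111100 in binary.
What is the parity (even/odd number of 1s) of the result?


0101110000 = 368
0111111100 = 508
Sum = 876 = 1101101100
1s count = 6

even parity (6 ones in 1101101100)


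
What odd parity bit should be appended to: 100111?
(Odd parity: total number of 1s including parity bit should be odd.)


Number of 1s in data: 4
Parity bit: 1

1


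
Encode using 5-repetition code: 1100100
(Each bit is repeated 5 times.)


Each bit -> 5 copies

11111111110000000000111110000000000


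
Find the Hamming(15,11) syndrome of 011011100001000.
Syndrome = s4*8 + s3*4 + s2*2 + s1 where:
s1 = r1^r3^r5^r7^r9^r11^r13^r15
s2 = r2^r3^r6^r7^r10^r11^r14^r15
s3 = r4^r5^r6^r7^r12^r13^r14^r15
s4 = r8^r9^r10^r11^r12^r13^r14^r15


s1=1, s2=0, s3=0, s4=1

Syndrome = 9 (error at position 9)


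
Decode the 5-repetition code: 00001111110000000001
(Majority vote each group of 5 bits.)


Groups: 00001, 11111, 00000, 00001
Majority votes: 0100

0100


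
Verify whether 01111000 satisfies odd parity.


Number of 1s: 4

No, parity error (4 ones)


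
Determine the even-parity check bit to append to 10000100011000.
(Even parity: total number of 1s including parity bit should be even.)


Number of 1s in data: 4
Parity bit: 0

0


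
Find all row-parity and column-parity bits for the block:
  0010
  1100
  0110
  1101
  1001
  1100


Row parities: 100100
Column parities: 0000

Row P: 100100, Col P: 0000, Corner: 0


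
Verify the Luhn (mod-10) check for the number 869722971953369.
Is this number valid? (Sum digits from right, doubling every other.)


Luhn sum = 81
81 mod 10 = 1

Invalid (Luhn sum mod 10 = 1)


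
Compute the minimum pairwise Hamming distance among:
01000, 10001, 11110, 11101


Comparing all pairs, minimum distance: 2
Can detect 1 errors, correct 0 errors

2


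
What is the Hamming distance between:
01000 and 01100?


XOR: 00100
Count of 1s: 1

1


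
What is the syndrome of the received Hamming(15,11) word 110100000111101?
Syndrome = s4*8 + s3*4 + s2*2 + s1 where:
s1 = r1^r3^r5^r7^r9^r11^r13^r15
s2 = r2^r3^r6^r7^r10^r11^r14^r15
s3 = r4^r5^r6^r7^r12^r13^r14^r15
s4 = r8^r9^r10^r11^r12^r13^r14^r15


s1=0, s2=0, s3=0, s4=1

Syndrome = 8 (error at position 8)


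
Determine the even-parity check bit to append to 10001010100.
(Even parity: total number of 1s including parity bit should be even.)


Number of 1s in data: 4
Parity bit: 0

0


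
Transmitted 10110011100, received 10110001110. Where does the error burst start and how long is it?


XOR: 00000010010

Burst at position 6, length 4


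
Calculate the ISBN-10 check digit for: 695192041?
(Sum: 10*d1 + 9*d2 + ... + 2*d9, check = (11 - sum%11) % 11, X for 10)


Weighted sum: 266
266 mod 11 = 2

Check digit: 9


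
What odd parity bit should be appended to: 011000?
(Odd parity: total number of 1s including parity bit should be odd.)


Number of 1s in data: 2
Parity bit: 1

1


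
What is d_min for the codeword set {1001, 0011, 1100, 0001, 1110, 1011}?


Comparing all pairs, minimum distance: 1
Can detect 0 errors, correct 0 errors

1


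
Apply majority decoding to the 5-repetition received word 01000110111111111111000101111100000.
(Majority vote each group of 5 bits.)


Groups: 01000, 11011, 11111, 11111, 00010, 11111, 00000
Majority votes: 0111010

0111010


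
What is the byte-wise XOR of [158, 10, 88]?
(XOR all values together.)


XOR chain: 158 ^ 10 ^ 88 = 204

204


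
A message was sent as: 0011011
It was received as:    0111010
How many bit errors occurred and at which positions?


XOR: 0100001

2 error(s) at position(s): 1, 6


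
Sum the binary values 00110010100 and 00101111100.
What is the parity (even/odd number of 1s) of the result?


00110010100 = 404
00101111100 = 380
Sum = 784 = 1100010000
1s count = 3

odd parity (3 ones in 1100010000)


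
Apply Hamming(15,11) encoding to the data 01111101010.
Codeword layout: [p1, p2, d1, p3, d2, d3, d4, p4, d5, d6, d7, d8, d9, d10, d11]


Parity bits: p1=1, p2=0, p3=1, p4=0

100111101101010


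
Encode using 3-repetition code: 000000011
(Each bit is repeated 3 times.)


Each bit -> 3 copies

000000000000000000000111111


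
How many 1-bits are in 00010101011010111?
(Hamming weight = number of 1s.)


Counting 1s in 00010101011010111

9


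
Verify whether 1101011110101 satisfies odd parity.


Number of 1s: 9

Yes, parity is correct (9 ones)


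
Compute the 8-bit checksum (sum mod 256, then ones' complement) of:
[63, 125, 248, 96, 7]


Sum = 539 mod 256 = 27
Complement = 228

228


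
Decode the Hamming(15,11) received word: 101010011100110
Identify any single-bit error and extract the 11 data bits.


Syndrome = 15: error at position 15

Data: 11001100111 (corrected bit 15)


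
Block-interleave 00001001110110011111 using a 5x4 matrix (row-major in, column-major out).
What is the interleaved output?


Matrix:
  0000
  1001
  1101
  1001
  1111
Read columns: 01111001010000101111

01111001010000101111


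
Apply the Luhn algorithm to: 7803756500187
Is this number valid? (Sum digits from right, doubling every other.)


Luhn sum = 50
50 mod 10 = 0

Valid (Luhn sum mod 10 = 0)


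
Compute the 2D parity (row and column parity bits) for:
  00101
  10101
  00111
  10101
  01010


Row parities: 01110
Column parities: 01000

Row P: 01110, Col P: 01000, Corner: 1


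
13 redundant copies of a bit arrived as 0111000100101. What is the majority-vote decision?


Ones: 6 out of 13
Threshold: 7

0 (6/13 voted 1)


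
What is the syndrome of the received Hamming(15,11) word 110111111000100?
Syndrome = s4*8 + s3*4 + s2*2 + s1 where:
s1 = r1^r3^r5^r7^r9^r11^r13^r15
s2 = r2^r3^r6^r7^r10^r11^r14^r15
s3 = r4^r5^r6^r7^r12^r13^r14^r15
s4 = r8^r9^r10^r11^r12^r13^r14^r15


s1=1, s2=1, s3=1, s4=1

Syndrome = 15 (error at position 15)


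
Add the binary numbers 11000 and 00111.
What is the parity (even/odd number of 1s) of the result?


11000 = 24
00111 = 7
Sum = 31 = 11111
1s count = 5

odd parity (5 ones in 11111)


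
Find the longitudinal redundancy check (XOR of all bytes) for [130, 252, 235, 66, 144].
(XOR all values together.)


XOR chain: 130 ^ 252 ^ 235 ^ 66 ^ 144 = 71

71


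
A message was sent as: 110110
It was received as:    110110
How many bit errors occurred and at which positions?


XOR: 000000

0 errors (received matches sent)


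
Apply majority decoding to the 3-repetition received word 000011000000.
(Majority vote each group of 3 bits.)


Groups: 000, 011, 000, 000
Majority votes: 0100

0100


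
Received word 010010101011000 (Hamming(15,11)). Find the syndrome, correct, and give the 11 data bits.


Syndrome = 14: error at position 14

Data: 01011011010 (corrected bit 14)


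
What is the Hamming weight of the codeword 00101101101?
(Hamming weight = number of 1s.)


Counting 1s in 00101101101

6


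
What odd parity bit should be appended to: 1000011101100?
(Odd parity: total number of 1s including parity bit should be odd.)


Number of 1s in data: 6
Parity bit: 1

1


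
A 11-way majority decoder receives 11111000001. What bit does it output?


Ones: 6 out of 11
Threshold: 6

1 (6/11 voted 1)


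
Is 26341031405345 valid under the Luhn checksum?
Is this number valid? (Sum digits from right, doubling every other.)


Luhn sum = 54
54 mod 10 = 4

Invalid (Luhn sum mod 10 = 4)


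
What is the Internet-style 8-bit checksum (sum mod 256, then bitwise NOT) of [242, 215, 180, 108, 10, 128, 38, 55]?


Sum = 976 mod 256 = 208
Complement = 47

47


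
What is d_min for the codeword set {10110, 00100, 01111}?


Comparing all pairs, minimum distance: 2
Can detect 1 errors, correct 0 errors

2


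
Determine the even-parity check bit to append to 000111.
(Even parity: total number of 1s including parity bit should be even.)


Number of 1s in data: 3
Parity bit: 1

1


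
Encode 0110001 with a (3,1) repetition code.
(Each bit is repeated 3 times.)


Each bit -> 3 copies

000111111000000000111


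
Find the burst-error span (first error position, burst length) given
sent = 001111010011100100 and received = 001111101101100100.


XOR: 000000111110000000

Burst at position 6, length 5


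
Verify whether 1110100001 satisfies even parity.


Number of 1s: 5

No, parity error (5 ones)


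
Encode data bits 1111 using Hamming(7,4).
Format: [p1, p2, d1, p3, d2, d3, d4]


Parity bits: p1=1, p2=1, p3=1

1111111


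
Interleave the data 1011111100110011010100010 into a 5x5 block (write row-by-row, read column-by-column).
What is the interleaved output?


Matrix:
  10111
  11100
  11001
  10101
  00010
Read columns: 1111001100110101000110110

1111001100110101000110110


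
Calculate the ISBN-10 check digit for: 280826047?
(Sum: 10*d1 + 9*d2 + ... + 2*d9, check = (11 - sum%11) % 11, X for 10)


Weighted sum: 216
216 mod 11 = 7

Check digit: 4


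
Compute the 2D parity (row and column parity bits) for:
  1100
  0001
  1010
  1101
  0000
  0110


Row parities: 010100
Column parities: 1100

Row P: 010100, Col P: 1100, Corner: 0


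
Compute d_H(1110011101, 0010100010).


XOR: 1100111111
Count of 1s: 8

8


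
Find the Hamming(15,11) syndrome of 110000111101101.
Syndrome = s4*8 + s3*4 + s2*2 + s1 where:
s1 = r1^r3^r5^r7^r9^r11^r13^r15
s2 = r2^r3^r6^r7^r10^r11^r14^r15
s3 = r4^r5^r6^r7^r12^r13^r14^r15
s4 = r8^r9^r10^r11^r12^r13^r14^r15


s1=1, s2=0, s3=0, s4=0

Syndrome = 1 (error at position 1)


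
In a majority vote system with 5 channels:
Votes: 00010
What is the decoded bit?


Ones: 1 out of 5
Threshold: 3

0 (1/5 voted 1)


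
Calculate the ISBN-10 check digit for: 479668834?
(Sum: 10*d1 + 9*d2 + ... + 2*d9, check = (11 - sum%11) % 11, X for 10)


Weighted sum: 342
342 mod 11 = 1

Check digit: X


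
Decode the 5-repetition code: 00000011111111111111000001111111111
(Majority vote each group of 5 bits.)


Groups: 00000, 01111, 11111, 11111, 00000, 11111, 11111
Majority votes: 0111011

0111011


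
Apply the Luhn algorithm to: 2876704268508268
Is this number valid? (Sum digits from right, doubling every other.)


Luhn sum = 70
70 mod 10 = 0

Valid (Luhn sum mod 10 = 0)


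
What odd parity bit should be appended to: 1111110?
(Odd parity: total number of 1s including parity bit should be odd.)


Number of 1s in data: 6
Parity bit: 1

1


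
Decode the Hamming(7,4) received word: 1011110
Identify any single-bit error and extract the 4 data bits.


Syndrome = 5: error at position 5

Data: 1010 (corrected bit 5)


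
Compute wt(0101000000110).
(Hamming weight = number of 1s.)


Counting 1s in 0101000000110

4


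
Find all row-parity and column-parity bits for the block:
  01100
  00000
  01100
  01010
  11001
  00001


Row parities: 000011
Column parities: 10010

Row P: 000011, Col P: 10010, Corner: 0


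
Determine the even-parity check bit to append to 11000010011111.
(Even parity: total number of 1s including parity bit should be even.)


Number of 1s in data: 8
Parity bit: 0

0


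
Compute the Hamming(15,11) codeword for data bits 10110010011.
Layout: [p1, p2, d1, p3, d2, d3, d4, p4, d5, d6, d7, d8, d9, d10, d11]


Parity bits: p1=0, p2=0, p3=0, p4=1

001001110010011


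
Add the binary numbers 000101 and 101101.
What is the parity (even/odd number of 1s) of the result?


000101 = 5
101101 = 45
Sum = 50 = 110010
1s count = 3

odd parity (3 ones in 110010)


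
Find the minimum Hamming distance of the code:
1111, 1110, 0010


Comparing all pairs, minimum distance: 1
Can detect 0 errors, correct 0 errors

1


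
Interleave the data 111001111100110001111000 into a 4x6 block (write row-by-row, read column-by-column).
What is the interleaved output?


Matrix:
  111001
  111100
  110001
  111000
Read columns: 111111111101010000001010

111111111101010000001010


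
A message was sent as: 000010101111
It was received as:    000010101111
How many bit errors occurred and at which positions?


XOR: 000000000000

0 errors (received matches sent)


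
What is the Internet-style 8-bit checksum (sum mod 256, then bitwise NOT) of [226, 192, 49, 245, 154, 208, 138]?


Sum = 1212 mod 256 = 188
Complement = 67

67


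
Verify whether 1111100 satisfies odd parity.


Number of 1s: 5

Yes, parity is correct (5 ones)


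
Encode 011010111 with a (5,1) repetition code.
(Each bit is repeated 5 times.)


Each bit -> 5 copies

000001111111111000001111100000111111111111111


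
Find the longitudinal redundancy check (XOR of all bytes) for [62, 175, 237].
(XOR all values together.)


XOR chain: 62 ^ 175 ^ 237 = 124

124


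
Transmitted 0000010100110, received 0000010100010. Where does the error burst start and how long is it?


XOR: 0000000000100

Burst at position 10, length 1


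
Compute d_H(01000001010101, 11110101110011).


XOR: 10110100100110
Count of 1s: 7

7


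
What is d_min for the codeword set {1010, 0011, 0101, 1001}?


Comparing all pairs, minimum distance: 2
Can detect 1 errors, correct 0 errors

2


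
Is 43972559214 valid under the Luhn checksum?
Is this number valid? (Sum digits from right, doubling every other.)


Luhn sum = 49
49 mod 10 = 9

Invalid (Luhn sum mod 10 = 9)


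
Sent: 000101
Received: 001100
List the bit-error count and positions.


XOR: 001001

2 error(s) at position(s): 2, 5


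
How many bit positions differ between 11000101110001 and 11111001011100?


XOR: 00111100101101
Count of 1s: 8

8


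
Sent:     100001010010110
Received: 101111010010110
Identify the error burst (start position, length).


XOR: 001110000000000

Burst at position 2, length 3


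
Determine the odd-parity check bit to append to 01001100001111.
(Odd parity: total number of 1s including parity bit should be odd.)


Number of 1s in data: 7
Parity bit: 0

0


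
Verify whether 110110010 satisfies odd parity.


Number of 1s: 5

Yes, parity is correct (5 ones)


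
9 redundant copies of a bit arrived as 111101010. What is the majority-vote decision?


Ones: 6 out of 9
Threshold: 5

1 (6/9 voted 1)


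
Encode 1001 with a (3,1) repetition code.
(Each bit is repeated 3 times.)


Each bit -> 3 copies

111000000111


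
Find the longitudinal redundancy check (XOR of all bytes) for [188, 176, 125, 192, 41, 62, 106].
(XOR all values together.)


XOR chain: 188 ^ 176 ^ 125 ^ 192 ^ 41 ^ 62 ^ 106 = 204

204


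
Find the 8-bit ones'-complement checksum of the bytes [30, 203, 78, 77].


Sum = 388 mod 256 = 132
Complement = 123

123


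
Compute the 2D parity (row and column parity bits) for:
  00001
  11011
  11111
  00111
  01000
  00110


Row parities: 101110
Column parities: 01100

Row P: 101110, Col P: 01100, Corner: 0


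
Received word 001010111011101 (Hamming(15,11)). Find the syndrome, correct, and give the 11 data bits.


Syndrome = 5: error at position 5

Data: 10011011101 (corrected bit 5)


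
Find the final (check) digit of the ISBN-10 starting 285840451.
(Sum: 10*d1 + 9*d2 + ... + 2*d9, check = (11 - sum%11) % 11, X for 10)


Weighted sum: 245
245 mod 11 = 3

Check digit: 8


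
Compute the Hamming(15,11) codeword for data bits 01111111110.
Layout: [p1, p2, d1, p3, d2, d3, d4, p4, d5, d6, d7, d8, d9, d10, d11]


Parity bits: p1=1, p2=1, p3=0, p4=0

110011101111110


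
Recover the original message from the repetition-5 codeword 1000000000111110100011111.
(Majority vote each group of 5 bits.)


Groups: 10000, 00000, 11111, 01000, 11111
Majority votes: 00101

00101


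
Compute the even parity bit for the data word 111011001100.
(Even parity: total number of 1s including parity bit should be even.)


Number of 1s in data: 7
Parity bit: 1

1


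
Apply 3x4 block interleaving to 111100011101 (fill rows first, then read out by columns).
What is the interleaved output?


Matrix:
  1111
  0001
  1101
Read columns: 101101100111

101101100111


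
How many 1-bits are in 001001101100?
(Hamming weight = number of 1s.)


Counting 1s in 001001101100

5


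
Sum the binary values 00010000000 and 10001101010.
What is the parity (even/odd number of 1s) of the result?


00010000000 = 128
10001101010 = 1130
Sum = 1258 = 10011101010
1s count = 6

even parity (6 ones in 10011101010)


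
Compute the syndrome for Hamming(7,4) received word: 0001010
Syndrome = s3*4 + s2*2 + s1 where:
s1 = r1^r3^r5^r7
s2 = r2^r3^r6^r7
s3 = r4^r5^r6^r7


s1=0, s2=1, s3=0

Syndrome = 2 (error at position 2)


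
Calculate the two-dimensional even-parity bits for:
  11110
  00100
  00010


Row parities: 011
Column parities: 11000

Row P: 011, Col P: 11000, Corner: 0


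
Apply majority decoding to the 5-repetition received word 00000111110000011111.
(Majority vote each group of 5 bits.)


Groups: 00000, 11111, 00000, 11111
Majority votes: 0101

0101


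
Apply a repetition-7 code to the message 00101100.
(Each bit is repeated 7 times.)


Each bit -> 7 copies

00000000000000111111100000001111111111111100000000000000


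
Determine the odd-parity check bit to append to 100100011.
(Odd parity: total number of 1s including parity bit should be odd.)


Number of 1s in data: 4
Parity bit: 1

1


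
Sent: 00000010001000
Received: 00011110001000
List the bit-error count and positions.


XOR: 00011100000000

3 error(s) at position(s): 3, 4, 5


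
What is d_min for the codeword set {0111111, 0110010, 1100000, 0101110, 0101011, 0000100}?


Comparing all pairs, minimum distance: 2
Can detect 1 errors, correct 0 errors

2


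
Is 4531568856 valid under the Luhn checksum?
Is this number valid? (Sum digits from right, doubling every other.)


Luhn sum = 49
49 mod 10 = 9

Invalid (Luhn sum mod 10 = 9)


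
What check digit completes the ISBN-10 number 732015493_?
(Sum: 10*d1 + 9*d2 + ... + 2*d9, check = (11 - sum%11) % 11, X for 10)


Weighted sum: 193
193 mod 11 = 6

Check digit: 5


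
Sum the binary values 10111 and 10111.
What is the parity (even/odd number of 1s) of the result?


10111 = 23
10111 = 23
Sum = 46 = 101110
1s count = 4

even parity (4 ones in 101110)


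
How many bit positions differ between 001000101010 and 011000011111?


XOR: 010000110101
Count of 1s: 5

5


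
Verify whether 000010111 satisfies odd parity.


Number of 1s: 4

No, parity error (4 ones)


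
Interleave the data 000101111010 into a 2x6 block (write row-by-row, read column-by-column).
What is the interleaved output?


Matrix:
  000101
  111010
Read columns: 010101100110

010101100110


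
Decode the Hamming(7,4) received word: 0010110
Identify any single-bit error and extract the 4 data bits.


Syndrome = 0: no error detected

Data: 1110 (no errors)


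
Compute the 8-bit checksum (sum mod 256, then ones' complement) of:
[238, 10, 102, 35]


Sum = 385 mod 256 = 129
Complement = 126

126


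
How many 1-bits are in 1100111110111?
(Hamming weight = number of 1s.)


Counting 1s in 1100111110111

10


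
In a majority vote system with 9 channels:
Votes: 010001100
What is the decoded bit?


Ones: 3 out of 9
Threshold: 5

0 (3/9 voted 1)


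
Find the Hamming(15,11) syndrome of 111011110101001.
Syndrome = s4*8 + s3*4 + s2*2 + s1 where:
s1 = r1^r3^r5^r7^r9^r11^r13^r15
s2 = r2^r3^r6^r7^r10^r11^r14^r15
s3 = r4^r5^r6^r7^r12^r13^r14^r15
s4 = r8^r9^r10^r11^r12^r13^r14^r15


s1=1, s2=0, s3=1, s4=0

Syndrome = 5 (error at position 5)


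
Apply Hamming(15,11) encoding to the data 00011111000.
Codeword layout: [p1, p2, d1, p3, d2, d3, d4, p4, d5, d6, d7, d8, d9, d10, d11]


Parity bits: p1=1, p2=1, p3=0, p4=0

110000101111000


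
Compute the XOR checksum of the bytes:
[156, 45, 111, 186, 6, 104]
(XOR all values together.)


XOR chain: 156 ^ 45 ^ 111 ^ 186 ^ 6 ^ 104 = 10

10


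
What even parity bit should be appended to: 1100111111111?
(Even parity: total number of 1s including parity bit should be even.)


Number of 1s in data: 11
Parity bit: 1

1


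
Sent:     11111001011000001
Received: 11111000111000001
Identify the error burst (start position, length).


XOR: 00000001100000000

Burst at position 7, length 2


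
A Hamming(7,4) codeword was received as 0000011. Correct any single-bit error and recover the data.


Syndrome = 1: error at position 1

Data: 0011 (corrected bit 1)


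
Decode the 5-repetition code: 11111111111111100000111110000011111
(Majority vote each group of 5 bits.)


Groups: 11111, 11111, 11111, 00000, 11111, 00000, 11111
Majority votes: 1110101

1110101


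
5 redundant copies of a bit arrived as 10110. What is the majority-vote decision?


Ones: 3 out of 5
Threshold: 3

1 (3/5 voted 1)


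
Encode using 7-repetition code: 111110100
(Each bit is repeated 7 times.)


Each bit -> 7 copies

111111111111111111111111111111111110000000111111100000000000000


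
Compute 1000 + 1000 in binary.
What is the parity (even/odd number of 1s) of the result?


1000 = 8
1000 = 8
Sum = 16 = 10000
1s count = 1

odd parity (1 ones in 10000)


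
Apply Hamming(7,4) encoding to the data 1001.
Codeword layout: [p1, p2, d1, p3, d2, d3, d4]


Parity bits: p1=0, p2=0, p3=1

0011001


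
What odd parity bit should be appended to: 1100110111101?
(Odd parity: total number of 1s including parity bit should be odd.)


Number of 1s in data: 9
Parity bit: 0

0


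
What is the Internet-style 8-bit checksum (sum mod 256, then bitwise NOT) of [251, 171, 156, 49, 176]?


Sum = 803 mod 256 = 35
Complement = 220

220


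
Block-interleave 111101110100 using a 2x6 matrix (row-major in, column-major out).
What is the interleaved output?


Matrix:
  111101
  110100
Read columns: 111110110010

111110110010


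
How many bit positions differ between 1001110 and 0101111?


XOR: 1100001
Count of 1s: 3

3


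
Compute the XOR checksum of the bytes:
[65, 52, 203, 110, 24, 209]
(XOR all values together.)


XOR chain: 65 ^ 52 ^ 203 ^ 110 ^ 24 ^ 209 = 25

25


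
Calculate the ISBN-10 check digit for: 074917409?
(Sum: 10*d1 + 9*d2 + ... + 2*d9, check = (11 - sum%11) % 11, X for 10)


Weighted sum: 233
233 mod 11 = 2

Check digit: 9


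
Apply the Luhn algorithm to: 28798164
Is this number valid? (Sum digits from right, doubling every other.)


Luhn sum = 41
41 mod 10 = 1

Invalid (Luhn sum mod 10 = 1)


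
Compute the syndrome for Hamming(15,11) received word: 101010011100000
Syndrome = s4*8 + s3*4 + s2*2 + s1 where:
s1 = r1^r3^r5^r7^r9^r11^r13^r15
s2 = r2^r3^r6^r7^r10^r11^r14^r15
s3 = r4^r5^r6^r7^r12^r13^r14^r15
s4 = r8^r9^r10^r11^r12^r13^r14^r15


s1=0, s2=0, s3=1, s4=1

Syndrome = 12 (error at position 12)


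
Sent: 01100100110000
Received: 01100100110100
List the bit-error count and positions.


XOR: 00000000000100

1 error(s) at position(s): 11


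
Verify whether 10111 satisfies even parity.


Number of 1s: 4

Yes, parity is correct (4 ones)


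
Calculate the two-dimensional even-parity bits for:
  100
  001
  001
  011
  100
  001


Row parities: 111011
Column parities: 010

Row P: 111011, Col P: 010, Corner: 1


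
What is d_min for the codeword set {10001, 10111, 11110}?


Comparing all pairs, minimum distance: 2
Can detect 1 errors, correct 0 errors

2


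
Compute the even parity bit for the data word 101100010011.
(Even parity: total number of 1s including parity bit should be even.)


Number of 1s in data: 6
Parity bit: 0

0


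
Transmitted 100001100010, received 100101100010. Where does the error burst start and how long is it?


XOR: 000100000000

Burst at position 3, length 1


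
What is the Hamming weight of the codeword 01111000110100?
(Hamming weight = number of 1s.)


Counting 1s in 01111000110100

7


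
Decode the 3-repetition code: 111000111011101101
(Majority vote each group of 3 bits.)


Groups: 111, 000, 111, 011, 101, 101
Majority votes: 101111

101111


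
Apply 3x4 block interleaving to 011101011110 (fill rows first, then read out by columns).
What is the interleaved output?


Matrix:
  0111
  0101
  1110
Read columns: 001111101110

001111101110


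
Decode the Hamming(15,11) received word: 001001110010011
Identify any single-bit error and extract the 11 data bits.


Syndrome = 0: no error detected

Data: 10110010011 (no errors)


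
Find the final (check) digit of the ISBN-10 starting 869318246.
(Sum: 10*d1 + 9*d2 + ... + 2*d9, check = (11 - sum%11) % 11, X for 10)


Weighted sum: 305
305 mod 11 = 8

Check digit: 3


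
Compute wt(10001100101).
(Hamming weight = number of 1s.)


Counting 1s in 10001100101

5


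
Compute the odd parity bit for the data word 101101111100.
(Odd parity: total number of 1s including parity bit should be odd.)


Number of 1s in data: 8
Parity bit: 1

1


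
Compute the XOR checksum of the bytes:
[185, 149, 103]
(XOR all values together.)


XOR chain: 185 ^ 149 ^ 103 = 75

75


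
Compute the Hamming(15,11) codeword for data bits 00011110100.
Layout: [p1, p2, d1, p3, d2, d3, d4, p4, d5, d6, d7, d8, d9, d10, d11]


Parity bits: p1=0, p2=1, p3=0, p4=0

010000101110100


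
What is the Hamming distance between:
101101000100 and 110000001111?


XOR: 011101001011
Count of 1s: 7

7


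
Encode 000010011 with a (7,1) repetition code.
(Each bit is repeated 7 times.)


Each bit -> 7 copies

000000000000000000000000000011111110000000000000011111111111111


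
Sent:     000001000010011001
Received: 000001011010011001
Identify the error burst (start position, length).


XOR: 000000011000000000

Burst at position 7, length 2


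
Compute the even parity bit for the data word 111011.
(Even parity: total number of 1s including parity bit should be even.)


Number of 1s in data: 5
Parity bit: 1

1


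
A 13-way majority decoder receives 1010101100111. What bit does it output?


Ones: 8 out of 13
Threshold: 7

1 (8/13 voted 1)


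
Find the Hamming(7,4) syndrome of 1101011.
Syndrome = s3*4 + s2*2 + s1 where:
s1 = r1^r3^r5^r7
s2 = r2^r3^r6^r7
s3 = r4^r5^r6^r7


s1=0, s2=1, s3=1

Syndrome = 6 (error at position 6)


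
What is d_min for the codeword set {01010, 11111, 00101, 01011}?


Comparing all pairs, minimum distance: 1
Can detect 0 errors, correct 0 errors

1


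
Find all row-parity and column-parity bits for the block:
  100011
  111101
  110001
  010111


Row parities: 1110
Column parities: 111000

Row P: 1110, Col P: 111000, Corner: 1


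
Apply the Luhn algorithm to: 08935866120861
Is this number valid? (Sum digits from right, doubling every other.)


Luhn sum = 54
54 mod 10 = 4

Invalid (Luhn sum mod 10 = 4)


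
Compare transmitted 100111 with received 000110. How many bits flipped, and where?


XOR: 100001

2 error(s) at position(s): 0, 5


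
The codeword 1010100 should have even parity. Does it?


Number of 1s: 3

No, parity error (3 ones)


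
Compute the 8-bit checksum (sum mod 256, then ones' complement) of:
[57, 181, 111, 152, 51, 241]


Sum = 793 mod 256 = 25
Complement = 230

230


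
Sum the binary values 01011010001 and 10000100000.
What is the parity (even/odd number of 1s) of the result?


01011010001 = 721
10000100000 = 1056
Sum = 1777 = 11011110001
1s count = 7

odd parity (7 ones in 11011110001)


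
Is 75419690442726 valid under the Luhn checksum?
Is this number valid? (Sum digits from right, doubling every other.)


Luhn sum = 76
76 mod 10 = 6

Invalid (Luhn sum mod 10 = 6)


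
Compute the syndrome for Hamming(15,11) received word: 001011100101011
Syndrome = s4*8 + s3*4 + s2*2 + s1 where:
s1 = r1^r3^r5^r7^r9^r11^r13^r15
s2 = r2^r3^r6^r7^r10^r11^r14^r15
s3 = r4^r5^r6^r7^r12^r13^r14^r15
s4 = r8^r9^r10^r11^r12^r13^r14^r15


s1=0, s2=0, s3=0, s4=0

Syndrome = 0 (no error)


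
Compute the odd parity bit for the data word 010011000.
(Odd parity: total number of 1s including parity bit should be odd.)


Number of 1s in data: 3
Parity bit: 0

0


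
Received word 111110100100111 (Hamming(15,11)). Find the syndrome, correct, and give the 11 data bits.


Syndrome = 0: no error detected

Data: 11010100111 (no errors)


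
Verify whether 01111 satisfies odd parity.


Number of 1s: 4

No, parity error (4 ones)


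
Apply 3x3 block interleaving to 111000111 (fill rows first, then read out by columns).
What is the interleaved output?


Matrix:
  111
  000
  111
Read columns: 101101101

101101101


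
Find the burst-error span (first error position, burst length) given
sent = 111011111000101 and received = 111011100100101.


XOR: 000000011100000

Burst at position 7, length 3


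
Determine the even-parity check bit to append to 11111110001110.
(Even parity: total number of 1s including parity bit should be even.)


Number of 1s in data: 10
Parity bit: 0

0


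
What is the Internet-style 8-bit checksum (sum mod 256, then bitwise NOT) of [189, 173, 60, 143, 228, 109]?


Sum = 902 mod 256 = 134
Complement = 121

121


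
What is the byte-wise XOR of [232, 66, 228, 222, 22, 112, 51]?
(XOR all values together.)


XOR chain: 232 ^ 66 ^ 228 ^ 222 ^ 22 ^ 112 ^ 51 = 197

197


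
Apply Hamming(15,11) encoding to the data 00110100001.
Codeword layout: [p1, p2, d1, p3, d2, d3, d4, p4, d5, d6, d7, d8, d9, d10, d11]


Parity bits: p1=0, p2=0, p3=1, p4=0

000101100100001


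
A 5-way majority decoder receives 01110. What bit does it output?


Ones: 3 out of 5
Threshold: 3

1 (3/5 voted 1)


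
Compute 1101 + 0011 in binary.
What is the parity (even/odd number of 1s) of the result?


1101 = 13
0011 = 3
Sum = 16 = 10000
1s count = 1

odd parity (1 ones in 10000)
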